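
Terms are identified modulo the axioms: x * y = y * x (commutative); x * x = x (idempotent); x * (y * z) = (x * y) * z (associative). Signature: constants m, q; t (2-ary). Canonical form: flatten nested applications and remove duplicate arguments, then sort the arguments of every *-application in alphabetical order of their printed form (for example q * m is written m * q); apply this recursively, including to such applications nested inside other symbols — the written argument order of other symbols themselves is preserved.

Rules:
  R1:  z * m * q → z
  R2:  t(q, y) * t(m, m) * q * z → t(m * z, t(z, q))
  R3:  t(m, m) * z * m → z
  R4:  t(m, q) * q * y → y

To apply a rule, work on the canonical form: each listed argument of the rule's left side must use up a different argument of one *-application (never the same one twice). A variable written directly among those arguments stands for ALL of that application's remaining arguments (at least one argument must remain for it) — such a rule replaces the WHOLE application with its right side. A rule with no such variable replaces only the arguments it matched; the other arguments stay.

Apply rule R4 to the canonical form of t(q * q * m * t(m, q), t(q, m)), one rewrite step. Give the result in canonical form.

Canonical form:  t(m * q * t(m, q), t(q, m))
R4 matches:  uses q, t(m, q);  y := m
The variable takes the whole remainder — replace the entire application.
Giving:  t(m, t(q, m))

Answer: t(m, t(q, m))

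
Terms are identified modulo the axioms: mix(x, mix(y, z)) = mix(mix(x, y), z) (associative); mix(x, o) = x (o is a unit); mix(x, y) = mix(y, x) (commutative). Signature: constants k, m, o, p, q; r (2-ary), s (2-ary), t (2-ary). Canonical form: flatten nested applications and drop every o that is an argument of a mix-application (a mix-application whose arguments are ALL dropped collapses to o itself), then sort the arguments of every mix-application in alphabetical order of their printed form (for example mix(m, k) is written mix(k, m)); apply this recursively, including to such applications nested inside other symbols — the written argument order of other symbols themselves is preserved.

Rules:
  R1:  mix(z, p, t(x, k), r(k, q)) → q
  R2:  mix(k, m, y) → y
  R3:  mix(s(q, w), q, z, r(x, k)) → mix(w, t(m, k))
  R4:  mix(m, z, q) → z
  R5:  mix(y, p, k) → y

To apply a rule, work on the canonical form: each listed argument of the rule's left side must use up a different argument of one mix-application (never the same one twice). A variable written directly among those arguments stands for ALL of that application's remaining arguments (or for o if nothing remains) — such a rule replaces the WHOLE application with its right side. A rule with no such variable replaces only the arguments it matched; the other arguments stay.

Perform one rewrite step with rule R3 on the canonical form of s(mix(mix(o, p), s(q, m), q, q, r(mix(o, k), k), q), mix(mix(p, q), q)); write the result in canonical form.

Answer: s(mix(m, t(m, k)), mix(p, q, q))

Derivation:
Canonical form:  s(mix(p, q, q, q, r(k, k), s(q, m)), mix(p, q, q))
Match R3:  consume q, r(k, k), s(q, m);  w := m, x := k, z := mix(p, q, q)
Every leftover argument binds to the variable; the entire application is replaced.
Result:  s(mix(m, t(m, k)), mix(p, q, q))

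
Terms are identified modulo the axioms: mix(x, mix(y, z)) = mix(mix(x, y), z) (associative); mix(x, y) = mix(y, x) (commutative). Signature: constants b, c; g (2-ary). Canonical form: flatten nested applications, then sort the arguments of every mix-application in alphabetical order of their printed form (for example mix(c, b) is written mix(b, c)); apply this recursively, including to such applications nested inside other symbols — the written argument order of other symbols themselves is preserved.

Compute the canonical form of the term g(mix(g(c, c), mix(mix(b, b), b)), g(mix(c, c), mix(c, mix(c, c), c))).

Descend into:  mix(g(c, c), mix(mix(b, b), b))
Flatten:  mix(g(c, c), b, b, b)
Sort arguments:  mix(b, b, b, g(c, c))
Reassemble:  g(mix(b, b, b, g(c, c)), g(mix(c, c), mix(c, c, c, c)))

Answer: g(mix(b, b, b, g(c, c)), g(mix(c, c), mix(c, c, c, c)))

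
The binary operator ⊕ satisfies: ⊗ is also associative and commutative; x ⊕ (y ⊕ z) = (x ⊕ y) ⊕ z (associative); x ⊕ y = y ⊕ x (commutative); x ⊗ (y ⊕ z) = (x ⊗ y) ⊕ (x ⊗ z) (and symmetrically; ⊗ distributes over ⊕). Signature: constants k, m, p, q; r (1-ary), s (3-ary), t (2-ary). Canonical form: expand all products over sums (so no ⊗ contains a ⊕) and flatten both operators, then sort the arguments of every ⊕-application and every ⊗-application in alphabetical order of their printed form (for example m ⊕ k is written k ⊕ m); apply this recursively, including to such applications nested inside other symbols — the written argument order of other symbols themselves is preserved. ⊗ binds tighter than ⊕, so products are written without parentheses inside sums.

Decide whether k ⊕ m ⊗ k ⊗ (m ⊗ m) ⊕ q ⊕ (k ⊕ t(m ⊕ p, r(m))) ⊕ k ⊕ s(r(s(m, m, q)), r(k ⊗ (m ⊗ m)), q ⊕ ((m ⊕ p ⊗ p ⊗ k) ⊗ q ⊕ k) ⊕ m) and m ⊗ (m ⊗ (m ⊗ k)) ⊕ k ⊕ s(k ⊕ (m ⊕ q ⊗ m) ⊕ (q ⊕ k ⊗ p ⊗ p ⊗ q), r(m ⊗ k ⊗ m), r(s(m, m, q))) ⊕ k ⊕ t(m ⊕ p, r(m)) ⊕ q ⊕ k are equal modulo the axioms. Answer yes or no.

Left:  k ⊕ m ⊗ k ⊗ (m ⊗ m) ⊕ q ⊕ (k ⊕ t(m ⊕ p, r(m))) ⊕ k ⊕ s(r(s(m, m, q)), r(k ⊗ (m ⊗ m)), q ⊕ ((m ⊕ p ⊗ p ⊗ k) ⊗ q ⊕ k) ⊕ m)
  Expand products over sums:  k ⊕ k ⊗ m ⊗ m ⊗ m ⊕ q ⊕ k ⊕ t(m ⊕ p, r(m)) ⊕ k ⊕ s(r(s(m, m, q)), r(k ⊗ m ⊗ m), k ⊕ k ⊗ p ⊗ p ⊗ q ⊕ m ⊕ m ⊗ q ⊕ q)
  Sort arguments:  k ⊕ k ⊕ k ⊕ k ⊗ m ⊗ m ⊗ m ⊕ q ⊕ s(r(s(m, m, q)), r(k ⊗ m ⊗ m), k ⊕ k ⊗ p ⊗ p ⊗ q ⊕ m ⊕ m ⊗ q ⊕ q) ⊕ t(m ⊕ p, r(m))
Right:  m ⊗ (m ⊗ (m ⊗ k)) ⊕ k ⊕ s(k ⊕ (m ⊕ q ⊗ m) ⊕ (q ⊕ k ⊗ p ⊗ p ⊗ q), r(m ⊗ k ⊗ m), r(s(m, m, q))) ⊕ k ⊕ t(m ⊕ p, r(m)) ⊕ q ⊕ k
  Flatten:  k ⊗ m ⊗ m ⊗ m ⊕ k ⊕ s(k ⊕ k ⊗ p ⊗ p ⊗ q ⊕ m ⊕ m ⊗ q ⊕ q, r(k ⊗ m ⊗ m), r(s(m, m, q))) ⊕ k ⊕ t(m ⊕ p, r(m)) ⊕ q ⊕ k
  Order the arguments:  k ⊕ k ⊕ k ⊕ k ⊗ m ⊗ m ⊗ m ⊕ q ⊕ s(k ⊕ k ⊗ p ⊗ p ⊗ q ⊕ m ⊕ m ⊗ q ⊕ q, r(k ⊗ m ⊗ m), r(s(m, m, q))) ⊕ t(m ⊕ p, r(m))

Answer: no — k ⊕ k ⊕ k ⊕ k ⊗ m ⊗ m ⊗ m ⊕ q ⊕ s(r(s(m, m, q)), r(k ⊗ m ⊗ m), k ⊕ k ⊗ p ⊗ p ⊗ q ⊕ m ⊕ m ⊗ q ⊕ q) ⊕ t(m ⊕ p, r(m)) vs k ⊕ k ⊕ k ⊕ k ⊗ m ⊗ m ⊗ m ⊕ q ⊕ s(k ⊕ k ⊗ p ⊗ p ⊗ q ⊕ m ⊕ m ⊗ q ⊕ q, r(k ⊗ m ⊗ m), r(s(m, m, q))) ⊕ t(m ⊕ p, r(m))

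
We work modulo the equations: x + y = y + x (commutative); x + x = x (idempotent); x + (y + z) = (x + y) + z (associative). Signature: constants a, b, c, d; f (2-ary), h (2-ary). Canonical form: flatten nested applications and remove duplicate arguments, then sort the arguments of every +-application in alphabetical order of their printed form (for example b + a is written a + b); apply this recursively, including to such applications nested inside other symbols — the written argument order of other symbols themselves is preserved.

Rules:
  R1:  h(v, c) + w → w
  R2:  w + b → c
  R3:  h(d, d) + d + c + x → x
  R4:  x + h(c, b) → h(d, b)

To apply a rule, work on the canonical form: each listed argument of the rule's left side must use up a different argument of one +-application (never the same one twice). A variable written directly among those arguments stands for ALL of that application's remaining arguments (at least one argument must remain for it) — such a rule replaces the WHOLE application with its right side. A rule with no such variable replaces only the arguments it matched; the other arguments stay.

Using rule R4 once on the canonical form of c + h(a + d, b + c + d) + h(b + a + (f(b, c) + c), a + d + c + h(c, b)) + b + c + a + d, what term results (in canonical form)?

Answer: a + b + c + d + h(a + b + c + f(b, c), h(d, b)) + h(a + d, b + c + d)

Derivation:
Canonical form:  a + b + c + d + h(a + b + c + f(b, c), a + c + d + h(c, b)) + h(a + d, b + c + d)
Apply R4:  consuming h(c, b);  x := a + c + d
The extension variable absorbs all remaining arguments, so the whole application is rewritten.
Result:  a + b + c + d + h(a + b + c + f(b, c), h(d, b)) + h(a + d, b + c + d)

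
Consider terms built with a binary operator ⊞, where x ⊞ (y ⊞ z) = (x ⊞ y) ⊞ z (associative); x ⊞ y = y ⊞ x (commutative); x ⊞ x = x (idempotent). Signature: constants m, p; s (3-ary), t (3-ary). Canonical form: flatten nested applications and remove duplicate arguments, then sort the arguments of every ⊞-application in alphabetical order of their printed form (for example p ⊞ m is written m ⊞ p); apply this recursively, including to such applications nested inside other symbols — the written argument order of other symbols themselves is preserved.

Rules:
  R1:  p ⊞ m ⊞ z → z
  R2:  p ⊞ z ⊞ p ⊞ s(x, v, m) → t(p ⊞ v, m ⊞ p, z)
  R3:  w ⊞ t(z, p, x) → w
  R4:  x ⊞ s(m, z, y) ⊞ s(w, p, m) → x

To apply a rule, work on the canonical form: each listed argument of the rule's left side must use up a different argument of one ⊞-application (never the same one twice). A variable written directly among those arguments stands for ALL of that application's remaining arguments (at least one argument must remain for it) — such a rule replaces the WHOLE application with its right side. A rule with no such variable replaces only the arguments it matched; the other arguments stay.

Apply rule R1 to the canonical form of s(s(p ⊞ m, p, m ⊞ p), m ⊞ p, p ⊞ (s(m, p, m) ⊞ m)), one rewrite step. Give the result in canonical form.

Answer: s(s(m ⊞ p, p, m ⊞ p), m ⊞ p, s(m, p, m))

Derivation:
Canonical form:  s(s(m ⊞ p, p, m ⊞ p), m ⊞ p, m ⊞ p ⊞ s(m, p, m))
R1 matches:  uses m, p;  z := s(m, p, m)
The extension variable absorbs all remaining arguments, so the whole application is rewritten.
Giving:  s(s(m ⊞ p, p, m ⊞ p), m ⊞ p, s(m, p, m))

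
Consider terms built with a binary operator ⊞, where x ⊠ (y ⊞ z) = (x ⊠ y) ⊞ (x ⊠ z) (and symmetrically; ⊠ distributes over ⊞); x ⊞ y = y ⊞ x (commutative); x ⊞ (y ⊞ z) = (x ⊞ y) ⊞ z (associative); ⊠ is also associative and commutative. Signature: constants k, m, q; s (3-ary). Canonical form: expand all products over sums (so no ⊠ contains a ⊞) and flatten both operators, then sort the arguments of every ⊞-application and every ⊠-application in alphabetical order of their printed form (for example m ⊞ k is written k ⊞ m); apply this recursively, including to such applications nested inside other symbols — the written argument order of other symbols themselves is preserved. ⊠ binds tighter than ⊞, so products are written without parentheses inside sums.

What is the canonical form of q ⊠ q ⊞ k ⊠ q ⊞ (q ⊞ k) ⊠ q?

Answer: k ⊠ q ⊞ k ⊠ q ⊞ q ⊠ q ⊞ q ⊠ q

Derivation:
Expand products over sums:  q ⊠ q ⊞ k ⊠ q ⊞ q ⊠ q ⊞ k ⊠ q
Sort:  k ⊠ q ⊞ k ⊠ q ⊞ q ⊠ q ⊞ q ⊠ q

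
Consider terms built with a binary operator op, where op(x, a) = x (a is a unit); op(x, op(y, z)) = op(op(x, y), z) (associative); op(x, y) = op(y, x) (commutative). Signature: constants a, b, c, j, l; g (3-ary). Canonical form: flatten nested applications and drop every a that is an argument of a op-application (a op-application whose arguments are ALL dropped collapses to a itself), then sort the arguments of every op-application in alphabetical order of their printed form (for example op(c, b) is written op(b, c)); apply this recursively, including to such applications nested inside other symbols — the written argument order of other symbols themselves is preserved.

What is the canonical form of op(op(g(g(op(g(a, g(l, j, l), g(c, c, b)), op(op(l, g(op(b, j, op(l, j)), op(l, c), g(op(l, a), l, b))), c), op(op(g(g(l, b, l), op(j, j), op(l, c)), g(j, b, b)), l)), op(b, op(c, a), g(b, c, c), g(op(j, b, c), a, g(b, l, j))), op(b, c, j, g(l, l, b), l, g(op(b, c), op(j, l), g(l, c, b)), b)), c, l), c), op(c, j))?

Answer: op(c, c, g(g(op(c, g(a, g(l, j, l), g(c, c, b)), g(g(l, b, l), op(j, j), op(c, l)), g(j, b, b), g(op(b, j, j, l), op(c, l), g(l, l, b)), l, l), op(b, c, g(b, c, c), g(op(b, c, j), a, g(b, l, j))), op(b, b, c, g(l, l, b), g(op(b, c), op(j, l), g(l, c, b)), j, l)), c, l), j)

Derivation:
Flatten:  op(g(g(op(g(a, g(l, j, l), g(c, c, b)), op(op(l, g(op(b, j, op(l, j)), op(l, c), g(op(l, a), l, b))), c), op(op(g(g(l, b, l), op(j, j), op(l, c)), g(j, b, b)), l)), op(b, op(c, a), g(b, c, c), g(op(j, b, c), a, g(b, l, j))), op(b, c, j, g(l, l, b), l, g(op(b, c), op(j, l), g(l, c, b)), b)), c, l), c, c, j)
Inside:  g(g(op(g(a, g(l, j, l), g(c, c, b)), op(op(l, g(op(b, j, op(l, j)), op(l, c), g(op(l, a), l, b))), c), op(op(g(g(l, b, l), op(j, j), op(l, c)), g(j, b, b)), l)), op(b, op(c, a), g(b, c, c), g(op(j, b, c), a, g(b, l, j))), op(b, c, j, g(l, l, b), l, g(op(b, c), op(j, l), g(l, c, b)), b)), c, l)  →  g(g(op(c, g(a, g(l, j, l), g(c, c, b)), g(g(l, b, l), op(j, j), op(c, l)), g(j, b, b), g(op(b, j, j, l), op(c, l), g(l, l, b)), l, l), op(b, c, g(b, c, c), g(op(b, c, j), a, g(b, l, j))), op(b, b, c, g(l, l, b), g(op(b, c), op(j, l), g(l, c, b)), j, l)), c, l)
Sort arguments:  op(c, c, g(g(op(c, g(a, g(l, j, l), g(c, c, b)), g(g(l, b, l), op(j, j), op(c, l)), g(j, b, b), g(op(b, j, j, l), op(c, l), g(l, l, b)), l, l), op(b, c, g(b, c, c), g(op(b, c, j), a, g(b, l, j))), op(b, b, c, g(l, l, b), g(op(b, c), op(j, l), g(l, c, b)), j, l)), c, l), j)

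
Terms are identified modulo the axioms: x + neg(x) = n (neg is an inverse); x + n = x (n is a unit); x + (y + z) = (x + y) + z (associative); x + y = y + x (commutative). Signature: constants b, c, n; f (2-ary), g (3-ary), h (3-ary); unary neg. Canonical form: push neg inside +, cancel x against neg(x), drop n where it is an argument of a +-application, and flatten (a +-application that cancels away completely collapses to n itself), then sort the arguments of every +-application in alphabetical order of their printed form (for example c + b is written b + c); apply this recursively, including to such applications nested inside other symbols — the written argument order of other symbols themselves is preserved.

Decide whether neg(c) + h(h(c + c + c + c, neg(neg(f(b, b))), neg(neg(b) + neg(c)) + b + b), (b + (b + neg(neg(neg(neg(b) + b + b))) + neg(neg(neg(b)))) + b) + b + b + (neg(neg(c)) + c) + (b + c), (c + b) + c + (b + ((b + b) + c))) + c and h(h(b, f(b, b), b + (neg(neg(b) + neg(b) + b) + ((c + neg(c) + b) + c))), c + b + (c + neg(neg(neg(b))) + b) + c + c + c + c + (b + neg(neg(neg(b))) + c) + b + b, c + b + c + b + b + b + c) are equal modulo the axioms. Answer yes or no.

Answer: no — h(h(c + c + c + c, f(b, b), b + b + b + c), b + b + b + b + c + c + c, b + b + b + b + c + c + c) vs h(h(b, f(b, b), b + b + b + c), b + b + b + c + c + c + c + c + c + c, b + b + b + b + c + c + c)

Derivation:
Left:  neg(c) + h(h(c + c + c + c, neg(neg(f(b, b))), neg(neg(b) + neg(c)) + b + b), (b + (b + neg(neg(neg(neg(b) + b + b))) + neg(neg(neg(b)))) + b) + b + b + (neg(neg(c)) + c) + (b + c), (c + b) + c + (b + ((b + b) + c))) + c
  Push neg inside:  distribute neg over + and collapse double neg
  Cancel inverse pairs:  c cancels
  Collect:  h(h(c + c + c + c, f(b, b), b + b + b + c), b + b + b + b + c + c + c, b + b + b + b + c + c + c)
Right:  h(h(b, f(b, b), b + (neg(neg(b) + neg(b) + b) + ((c + neg(c) + b) + c))), c + b + (c + neg(neg(neg(b))) + b) + c + c + c + c + (b + neg(neg(neg(b))) + c) + b + b, c + b + c + b + b + b + c)
  Work inside:  c + b + (c + neg(neg(neg(b))) + b) + c + c + c + c + (b + neg(neg(neg(b))) + c) + b + b
  Push neg inside:  distribute neg over + and collapse double neg
  Combine occurrences:  c + c + c + c + c + c + c + b + b + b
  Sort:  b + b + b + c + c + c + c + c + c + c
  Put back:  h(h(b, f(b, b), b + b + b + c), b + b + b + c + c + c + c + c + c + c, b + b + b + b + c + c + c)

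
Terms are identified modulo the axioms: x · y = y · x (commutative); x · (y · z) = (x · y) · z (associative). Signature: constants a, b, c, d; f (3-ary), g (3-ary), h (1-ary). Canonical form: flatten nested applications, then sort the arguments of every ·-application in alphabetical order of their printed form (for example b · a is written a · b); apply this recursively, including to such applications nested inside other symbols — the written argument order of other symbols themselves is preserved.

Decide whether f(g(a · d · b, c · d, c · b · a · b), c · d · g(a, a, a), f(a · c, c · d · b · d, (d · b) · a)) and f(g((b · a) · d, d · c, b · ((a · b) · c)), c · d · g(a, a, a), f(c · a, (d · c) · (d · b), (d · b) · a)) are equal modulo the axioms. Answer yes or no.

Left:  f(g(a · d · b, c · d, c · b · a · b), c · d · g(a, a, a), f(a · c, c · d · b · d, (d · b) · a))
  Descend into:  (d · b) · a
  Un-nest:  d · b · a
  Order the arguments:  a · b · d
  Rebuild:  f(g(a · b · d, c · d, a · b · b · c), c · d · g(a, a, a), f(a · c, b · c · d · d, a · b · d))
Right:  f(g((b · a) · d, d · c, b · ((a · b) · c)), c · d · g(a, a, a), f(c · a, (d · c) · (d · b), (d · b) · a))
  Focus inside:  (d · c) · (d · b)
  Flatten:  d · c · d · b
  Sort:  b · c · d · d
  Put back:  f(g(a · b · d, c · d, a · b · b · c), c · d · g(a, a, a), f(a · c, b · c · d · d, a · b · d))

Answer: yes — both canonical forms are f(g(a · b · d, c · d, a · b · b · c), c · d · g(a, a, a), f(a · c, b · c · d · d, a · b · d))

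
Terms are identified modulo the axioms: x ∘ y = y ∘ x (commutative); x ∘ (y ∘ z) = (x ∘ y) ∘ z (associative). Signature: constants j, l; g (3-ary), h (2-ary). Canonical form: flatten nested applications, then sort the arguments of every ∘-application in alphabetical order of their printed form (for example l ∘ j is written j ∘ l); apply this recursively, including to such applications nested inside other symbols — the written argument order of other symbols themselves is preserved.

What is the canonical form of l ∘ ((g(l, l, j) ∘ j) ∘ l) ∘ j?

Answer: g(l, l, j) ∘ j ∘ j ∘ l ∘ l

Derivation:
Flatten:  l ∘ g(l, l, j) ∘ j ∘ l ∘ j
Sort arguments:  g(l, l, j) ∘ j ∘ j ∘ l ∘ l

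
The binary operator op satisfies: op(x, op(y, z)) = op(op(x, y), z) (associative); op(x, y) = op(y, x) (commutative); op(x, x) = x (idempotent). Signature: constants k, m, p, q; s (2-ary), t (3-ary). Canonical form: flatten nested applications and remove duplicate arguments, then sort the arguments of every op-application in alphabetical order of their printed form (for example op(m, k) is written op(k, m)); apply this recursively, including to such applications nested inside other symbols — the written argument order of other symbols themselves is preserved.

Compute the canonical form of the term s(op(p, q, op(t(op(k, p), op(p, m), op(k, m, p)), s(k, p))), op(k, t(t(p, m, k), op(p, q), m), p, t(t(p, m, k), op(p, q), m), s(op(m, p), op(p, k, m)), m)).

Focus inside:  op(k, t(t(p, m, k), op(p, q), m), p, t(t(p, m, k), op(p, q), m), s(op(m, p), op(p, k, m)), m)
Simplify inside:  s(op(m, p), op(p, k, m))  →  s(op(m, p), op(k, m, p))
Deduplicate:  drop duplicate t(t(p, m, k), op(p, q), m)
Sort:  op(k, m, p, s(op(m, p), op(k, m, p)), t(t(p, m, k), op(p, q), m))
Rebuild:  s(op(p, q, s(k, p), t(op(k, p), op(m, p), op(k, m, p))), op(k, m, p, s(op(m, p), op(k, m, p)), t(t(p, m, k), op(p, q), m)))

Answer: s(op(p, q, s(k, p), t(op(k, p), op(m, p), op(k, m, p))), op(k, m, p, s(op(m, p), op(k, m, p)), t(t(p, m, k), op(p, q), m)))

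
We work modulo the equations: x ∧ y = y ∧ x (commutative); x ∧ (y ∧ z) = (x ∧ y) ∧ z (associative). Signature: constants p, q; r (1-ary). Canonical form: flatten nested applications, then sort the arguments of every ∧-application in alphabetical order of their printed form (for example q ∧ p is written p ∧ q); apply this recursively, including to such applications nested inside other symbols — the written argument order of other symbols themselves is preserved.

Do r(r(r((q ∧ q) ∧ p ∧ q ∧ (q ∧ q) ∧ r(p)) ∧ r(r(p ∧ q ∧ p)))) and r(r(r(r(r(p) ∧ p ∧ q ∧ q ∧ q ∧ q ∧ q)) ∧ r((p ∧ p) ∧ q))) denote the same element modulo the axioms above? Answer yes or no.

Answer: no — r(r(r(p ∧ q ∧ q ∧ q ∧ q ∧ q ∧ r(p)) ∧ r(r(p ∧ p ∧ q)))) vs r(r(r(p ∧ p ∧ q) ∧ r(r(p ∧ q ∧ q ∧ q ∧ q ∧ q ∧ r(p)))))

Derivation:
Left:  r(r(r((q ∧ q) ∧ p ∧ q ∧ (q ∧ q) ∧ r(p)) ∧ r(r(p ∧ q ∧ p))))
  Work inside:  r((q ∧ q) ∧ p ∧ q ∧ (q ∧ q) ∧ r(p)) ∧ r(r(p ∧ q ∧ p))
  Simplify inside:  r((q ∧ q) ∧ p ∧ q ∧ (q ∧ q) ∧ r(p))  →  r(p ∧ q ∧ q ∧ q ∧ q ∧ q ∧ r(p))
  Inside:  r(r(p ∧ q ∧ p))  →  r(r(p ∧ p ∧ q))
  Sort:  r(p ∧ q ∧ q ∧ q ∧ q ∧ q ∧ r(p)) ∧ r(r(p ∧ p ∧ q))
  Reassemble:  r(r(r(p ∧ q ∧ q ∧ q ∧ q ∧ q ∧ r(p)) ∧ r(r(p ∧ p ∧ q))))
Right:  r(r(r(r(r(p) ∧ p ∧ q ∧ q ∧ q ∧ q ∧ q)) ∧ r((p ∧ p) ∧ q)))
  Work inside:  r(r(r(p) ∧ p ∧ q ∧ q ∧ q ∧ q ∧ q)) ∧ r((p ∧ p) ∧ q)
  Simplify inside:  r(r(r(p) ∧ p ∧ q ∧ q ∧ q ∧ q ∧ q))  →  r(r(p ∧ q ∧ q ∧ q ∧ q ∧ q ∧ r(p)))
  Canonicalize subterm:  r((p ∧ p) ∧ q)  →  r(p ∧ p ∧ q)
  Sort arguments:  r(p ∧ p ∧ q) ∧ r(r(p ∧ q ∧ q ∧ q ∧ q ∧ q ∧ r(p)))
  Put back:  r(r(r(p ∧ p ∧ q) ∧ r(r(p ∧ q ∧ q ∧ q ∧ q ∧ q ∧ r(p)))))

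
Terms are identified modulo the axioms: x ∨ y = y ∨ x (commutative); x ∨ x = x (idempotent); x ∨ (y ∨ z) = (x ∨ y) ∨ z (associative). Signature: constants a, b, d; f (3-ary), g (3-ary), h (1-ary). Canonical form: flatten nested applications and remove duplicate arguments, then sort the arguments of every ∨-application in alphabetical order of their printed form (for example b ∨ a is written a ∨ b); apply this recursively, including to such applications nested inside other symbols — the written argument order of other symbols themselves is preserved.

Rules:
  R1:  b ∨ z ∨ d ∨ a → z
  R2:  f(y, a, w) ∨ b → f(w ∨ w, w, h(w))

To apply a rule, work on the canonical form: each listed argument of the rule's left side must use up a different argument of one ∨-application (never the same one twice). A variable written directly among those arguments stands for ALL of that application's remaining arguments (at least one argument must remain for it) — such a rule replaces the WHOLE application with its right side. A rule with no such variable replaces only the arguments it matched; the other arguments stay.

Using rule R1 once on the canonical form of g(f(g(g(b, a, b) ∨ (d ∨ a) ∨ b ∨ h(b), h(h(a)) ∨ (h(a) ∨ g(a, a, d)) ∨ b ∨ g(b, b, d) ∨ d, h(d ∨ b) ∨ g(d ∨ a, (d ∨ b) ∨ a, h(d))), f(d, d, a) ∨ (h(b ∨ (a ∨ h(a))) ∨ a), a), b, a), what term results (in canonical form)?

Answer: g(f(g(g(b, a, b) ∨ h(b), b ∨ d ∨ g(a, a, d) ∨ g(b, b, d) ∨ h(a) ∨ h(h(a)), g(a ∨ d, a ∨ b ∨ d, h(d)) ∨ h(b ∨ d)), a ∨ f(d, d, a) ∨ h(a ∨ b ∨ h(a)), a), b, a)

Derivation:
Canonical form:  g(f(g(a ∨ b ∨ d ∨ g(b, a, b) ∨ h(b), b ∨ d ∨ g(a, a, d) ∨ g(b, b, d) ∨ h(a) ∨ h(h(a)), g(a ∨ d, a ∨ b ∨ d, h(d)) ∨ h(b ∨ d)), a ∨ f(d, d, a) ∨ h(a ∨ b ∨ h(a)), a), b, a)
Match R1:  consume a, b, d;  z := g(b, a, b) ∨ h(b)
The extension variable absorbs all remaining arguments, so the whole application is rewritten.
Giving:  g(f(g(g(b, a, b) ∨ h(b), b ∨ d ∨ g(a, a, d) ∨ g(b, b, d) ∨ h(a) ∨ h(h(a)), g(a ∨ d, a ∨ b ∨ d, h(d)) ∨ h(b ∨ d)), a ∨ f(d, d, a) ∨ h(a ∨ b ∨ h(a)), a), b, a)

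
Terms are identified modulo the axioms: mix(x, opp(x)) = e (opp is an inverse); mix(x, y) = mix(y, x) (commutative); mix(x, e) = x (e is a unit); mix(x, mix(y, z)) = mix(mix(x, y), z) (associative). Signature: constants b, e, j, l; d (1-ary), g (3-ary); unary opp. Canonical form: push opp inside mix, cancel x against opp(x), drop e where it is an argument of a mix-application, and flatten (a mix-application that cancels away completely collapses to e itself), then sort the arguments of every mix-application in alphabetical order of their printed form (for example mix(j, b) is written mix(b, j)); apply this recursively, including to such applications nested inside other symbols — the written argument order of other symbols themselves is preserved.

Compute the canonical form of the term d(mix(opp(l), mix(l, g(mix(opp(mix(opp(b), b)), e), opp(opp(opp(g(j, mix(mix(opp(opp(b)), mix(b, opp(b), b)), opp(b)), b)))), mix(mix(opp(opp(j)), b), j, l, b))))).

Answer: d(g(e, opp(g(j, b, b)), mix(b, b, j, j, l)))

Derivation:
Focus inside:  mix(opp(l), mix(l, g(mix(opp(mix(opp(b), b)), e), opp(opp(opp(g(j, mix(mix(opp(opp(b)), mix(b, opp(b), b)), opp(b)), b)))), mix(mix(opp(opp(j)), b), j, l, b))))
Push opp inside:  distribute opp over mix and collapse double opp
Cancel inverse pairs:  l cancels
Combine occurrences:  g(e, opp(g(j, b, b)), mix(b, b, j, j, l))
Reassemble:  d(g(e, opp(g(j, b, b)), mix(b, b, j, j, l)))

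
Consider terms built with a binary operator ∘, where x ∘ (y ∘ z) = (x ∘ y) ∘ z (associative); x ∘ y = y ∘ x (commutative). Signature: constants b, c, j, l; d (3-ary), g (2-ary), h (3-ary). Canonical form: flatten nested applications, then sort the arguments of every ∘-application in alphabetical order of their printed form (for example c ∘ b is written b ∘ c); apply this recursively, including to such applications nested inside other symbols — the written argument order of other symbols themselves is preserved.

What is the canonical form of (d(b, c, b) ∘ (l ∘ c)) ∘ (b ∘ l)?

Flatten:  d(b, c, b) ∘ l ∘ c ∘ b ∘ l
Sort:  b ∘ c ∘ d(b, c, b) ∘ l ∘ l

Answer: b ∘ c ∘ d(b, c, b) ∘ l ∘ l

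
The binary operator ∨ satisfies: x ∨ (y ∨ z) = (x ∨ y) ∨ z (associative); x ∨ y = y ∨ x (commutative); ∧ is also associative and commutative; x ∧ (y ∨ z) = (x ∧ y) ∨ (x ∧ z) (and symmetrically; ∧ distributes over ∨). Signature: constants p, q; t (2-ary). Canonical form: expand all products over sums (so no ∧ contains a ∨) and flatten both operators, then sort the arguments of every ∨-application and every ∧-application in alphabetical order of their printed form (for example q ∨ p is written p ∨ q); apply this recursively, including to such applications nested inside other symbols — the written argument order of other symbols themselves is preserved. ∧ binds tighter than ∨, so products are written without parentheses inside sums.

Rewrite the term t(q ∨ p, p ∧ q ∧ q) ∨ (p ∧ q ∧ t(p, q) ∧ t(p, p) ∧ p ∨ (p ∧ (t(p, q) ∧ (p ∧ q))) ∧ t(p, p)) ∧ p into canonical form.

Distribute:  t(p ∨ q, p ∧ q ∧ q) ∨ p ∧ p ∧ p ∧ q ∧ t(p, p) ∧ t(p, q) ∨ p ∧ p ∧ p ∧ q ∧ t(p, p) ∧ t(p, q)
Sort:  p ∧ p ∧ p ∧ q ∧ t(p, p) ∧ t(p, q) ∨ p ∧ p ∧ p ∧ q ∧ t(p, p) ∧ t(p, q) ∨ t(p ∨ q, p ∧ q ∧ q)

Answer: p ∧ p ∧ p ∧ q ∧ t(p, p) ∧ t(p, q) ∨ p ∧ p ∧ p ∧ q ∧ t(p, p) ∧ t(p, q) ∨ t(p ∨ q, p ∧ q ∧ q)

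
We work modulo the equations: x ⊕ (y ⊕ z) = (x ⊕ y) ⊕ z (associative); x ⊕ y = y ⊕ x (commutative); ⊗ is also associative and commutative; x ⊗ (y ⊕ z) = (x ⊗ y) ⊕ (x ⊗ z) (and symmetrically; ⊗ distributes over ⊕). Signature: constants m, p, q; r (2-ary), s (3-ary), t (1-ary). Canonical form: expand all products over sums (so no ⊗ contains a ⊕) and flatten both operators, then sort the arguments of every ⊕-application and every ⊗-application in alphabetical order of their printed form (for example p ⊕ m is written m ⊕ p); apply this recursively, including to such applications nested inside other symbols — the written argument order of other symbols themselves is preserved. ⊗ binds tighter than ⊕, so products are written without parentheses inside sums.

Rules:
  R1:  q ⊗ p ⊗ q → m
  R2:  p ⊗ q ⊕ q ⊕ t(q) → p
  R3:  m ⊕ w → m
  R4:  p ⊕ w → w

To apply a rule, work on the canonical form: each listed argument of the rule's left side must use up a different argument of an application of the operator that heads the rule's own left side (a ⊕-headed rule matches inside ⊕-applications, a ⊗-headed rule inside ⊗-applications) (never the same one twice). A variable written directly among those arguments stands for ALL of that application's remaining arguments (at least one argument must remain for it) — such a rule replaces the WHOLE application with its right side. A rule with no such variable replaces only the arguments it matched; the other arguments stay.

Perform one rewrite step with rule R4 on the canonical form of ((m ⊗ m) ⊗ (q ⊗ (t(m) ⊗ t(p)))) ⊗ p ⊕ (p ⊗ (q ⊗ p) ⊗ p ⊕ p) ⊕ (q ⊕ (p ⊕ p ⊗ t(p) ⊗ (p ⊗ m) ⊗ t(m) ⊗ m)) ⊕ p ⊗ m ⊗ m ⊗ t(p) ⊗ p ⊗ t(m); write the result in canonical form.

Answer: m ⊗ m ⊗ p ⊗ p ⊗ t(m) ⊗ t(p) ⊕ m ⊗ m ⊗ p ⊗ p ⊗ t(m) ⊗ t(p) ⊕ m ⊗ m ⊗ p ⊗ q ⊗ t(m) ⊗ t(p) ⊕ p ⊕ p ⊗ p ⊗ p ⊗ q ⊕ q

Derivation:
Canonical form:  m ⊗ m ⊗ p ⊗ p ⊗ t(m) ⊗ t(p) ⊕ m ⊗ m ⊗ p ⊗ p ⊗ t(m) ⊗ t(p) ⊕ m ⊗ m ⊗ p ⊗ q ⊗ t(m) ⊗ t(p) ⊕ p ⊕ p ⊕ p ⊗ p ⊗ p ⊗ q ⊕ q
Match R4:  consume p;  w := m ⊗ m ⊗ p ⊗ p ⊗ t(m) ⊗ t(p) ⊕ m ⊗ m ⊗ p ⊗ p ⊗ t(m) ⊗ t(p) ⊕ m ⊗ m ⊗ p ⊗ q ⊗ t(m) ⊗ t(p) ⊕ p ⊕ p ⊗ p ⊗ p ⊗ q ⊕ q
The extension variable absorbs all remaining arguments, so the whole application is rewritten.
Giving:  m ⊗ m ⊗ p ⊗ p ⊗ t(m) ⊗ t(p) ⊕ m ⊗ m ⊗ p ⊗ p ⊗ t(m) ⊗ t(p) ⊕ m ⊗ m ⊗ p ⊗ q ⊗ t(m) ⊗ t(p) ⊕ p ⊕ p ⊗ p ⊗ p ⊗ q ⊕ q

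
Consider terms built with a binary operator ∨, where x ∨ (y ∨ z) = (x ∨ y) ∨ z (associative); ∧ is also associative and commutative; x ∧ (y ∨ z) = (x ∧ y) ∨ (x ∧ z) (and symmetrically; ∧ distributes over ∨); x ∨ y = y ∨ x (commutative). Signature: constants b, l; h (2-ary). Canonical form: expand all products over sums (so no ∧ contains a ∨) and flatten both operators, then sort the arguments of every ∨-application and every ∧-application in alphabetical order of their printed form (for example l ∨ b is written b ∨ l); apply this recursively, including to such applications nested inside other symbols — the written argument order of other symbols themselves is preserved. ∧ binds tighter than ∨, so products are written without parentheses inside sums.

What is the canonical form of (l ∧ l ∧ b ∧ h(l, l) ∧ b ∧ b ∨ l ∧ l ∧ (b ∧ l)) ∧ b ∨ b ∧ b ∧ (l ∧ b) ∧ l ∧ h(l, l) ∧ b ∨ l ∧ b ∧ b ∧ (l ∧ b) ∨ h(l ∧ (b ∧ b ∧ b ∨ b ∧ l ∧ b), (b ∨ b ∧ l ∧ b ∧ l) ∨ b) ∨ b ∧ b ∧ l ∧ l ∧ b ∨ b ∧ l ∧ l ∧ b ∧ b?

Expand products over sums:  b ∧ b ∧ b ∧ b ∧ h(l, l) ∧ l ∧ l ∨ b ∧ b ∧ l ∧ l ∧ l ∨ b ∧ b ∧ b ∧ b ∧ h(l, l) ∧ l ∧ l ∨ b ∧ b ∧ b ∧ l ∧ l ∨ h(b ∧ b ∧ b ∧ l ∨ b ∧ b ∧ l ∧ l, b ∨ b ∨ b ∧ b ∧ l ∧ l) ∨ b ∧ b ∧ b ∧ l ∧ l ∨ b ∧ b ∧ b ∧ l ∧ l
Sort arguments:  b ∧ b ∧ b ∧ b ∧ h(l, l) ∧ l ∧ l ∨ b ∧ b ∧ b ∧ b ∧ h(l, l) ∧ l ∧ l ∨ b ∧ b ∧ b ∧ l ∧ l ∨ b ∧ b ∧ b ∧ l ∧ l ∨ b ∧ b ∧ b ∧ l ∧ l ∨ b ∧ b ∧ l ∧ l ∧ l ∨ h(b ∧ b ∧ b ∧ l ∨ b ∧ b ∧ l ∧ l, b ∨ b ∨ b ∧ b ∧ l ∧ l)

Answer: b ∧ b ∧ b ∧ b ∧ h(l, l) ∧ l ∧ l ∨ b ∧ b ∧ b ∧ b ∧ h(l, l) ∧ l ∧ l ∨ b ∧ b ∧ b ∧ l ∧ l ∨ b ∧ b ∧ b ∧ l ∧ l ∨ b ∧ b ∧ b ∧ l ∧ l ∨ b ∧ b ∧ l ∧ l ∧ l ∨ h(b ∧ b ∧ b ∧ l ∨ b ∧ b ∧ l ∧ l, b ∨ b ∨ b ∧ b ∧ l ∧ l)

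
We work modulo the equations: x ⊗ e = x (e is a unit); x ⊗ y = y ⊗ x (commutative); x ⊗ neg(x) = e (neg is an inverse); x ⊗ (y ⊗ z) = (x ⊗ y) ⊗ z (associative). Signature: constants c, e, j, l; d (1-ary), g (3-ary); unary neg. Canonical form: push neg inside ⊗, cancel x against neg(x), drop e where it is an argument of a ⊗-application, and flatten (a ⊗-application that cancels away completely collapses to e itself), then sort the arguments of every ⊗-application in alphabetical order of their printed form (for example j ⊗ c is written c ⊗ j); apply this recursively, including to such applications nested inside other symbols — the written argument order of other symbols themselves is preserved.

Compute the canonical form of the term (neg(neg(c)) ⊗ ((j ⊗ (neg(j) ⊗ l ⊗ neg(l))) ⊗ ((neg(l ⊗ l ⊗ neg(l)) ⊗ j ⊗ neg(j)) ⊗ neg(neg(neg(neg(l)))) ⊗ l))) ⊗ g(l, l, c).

Answer: c ⊗ g(l, l, c) ⊗ l

Derivation:
Push neg inside:  distribute neg over ⊗ and collapse double neg
Cancel:  j cancels
Combine occurrences:  c ⊗ l ⊗ g(l, l, c)
Sort:  c ⊗ g(l, l, c) ⊗ l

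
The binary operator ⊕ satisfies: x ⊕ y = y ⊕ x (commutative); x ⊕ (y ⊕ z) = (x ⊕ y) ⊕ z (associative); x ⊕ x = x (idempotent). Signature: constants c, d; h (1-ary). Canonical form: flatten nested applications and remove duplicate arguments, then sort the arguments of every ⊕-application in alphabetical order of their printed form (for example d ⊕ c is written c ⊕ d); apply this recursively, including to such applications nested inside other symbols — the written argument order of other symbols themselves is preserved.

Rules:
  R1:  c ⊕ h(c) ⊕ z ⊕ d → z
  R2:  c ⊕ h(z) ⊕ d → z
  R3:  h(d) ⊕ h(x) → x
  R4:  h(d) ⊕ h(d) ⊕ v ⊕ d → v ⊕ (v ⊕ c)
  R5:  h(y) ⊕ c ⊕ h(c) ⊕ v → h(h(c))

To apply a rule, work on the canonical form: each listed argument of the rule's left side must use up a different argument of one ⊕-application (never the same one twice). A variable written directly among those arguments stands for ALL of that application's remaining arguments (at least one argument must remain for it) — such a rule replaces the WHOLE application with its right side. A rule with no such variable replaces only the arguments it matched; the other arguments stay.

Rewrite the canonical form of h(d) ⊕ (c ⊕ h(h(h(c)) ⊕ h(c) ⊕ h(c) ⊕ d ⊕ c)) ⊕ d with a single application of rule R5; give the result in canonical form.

Canonical form:  c ⊕ d ⊕ h(c ⊕ d ⊕ h(c) ⊕ h(h(c))) ⊕ h(d)
Apply R5:  consuming c, h(c), h(h(c));  v := d, y := h(c)
The extension variable absorbs all remaining arguments, so the whole application is rewritten.
New term:  c ⊕ d ⊕ h(d) ⊕ h(h(h(c)))

Answer: c ⊕ d ⊕ h(d) ⊕ h(h(h(c)))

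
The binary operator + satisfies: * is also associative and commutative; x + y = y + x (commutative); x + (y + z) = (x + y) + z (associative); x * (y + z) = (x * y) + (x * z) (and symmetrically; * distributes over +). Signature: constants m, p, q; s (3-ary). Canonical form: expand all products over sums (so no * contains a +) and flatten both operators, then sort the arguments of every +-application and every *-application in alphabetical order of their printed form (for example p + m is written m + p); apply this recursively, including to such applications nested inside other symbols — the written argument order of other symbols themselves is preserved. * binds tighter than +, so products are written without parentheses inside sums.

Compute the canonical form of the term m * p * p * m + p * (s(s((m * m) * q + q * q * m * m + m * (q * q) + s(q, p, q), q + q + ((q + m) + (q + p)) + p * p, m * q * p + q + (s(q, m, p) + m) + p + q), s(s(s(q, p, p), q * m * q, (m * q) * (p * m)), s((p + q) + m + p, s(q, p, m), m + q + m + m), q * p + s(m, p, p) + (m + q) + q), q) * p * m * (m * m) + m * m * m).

Expand:  m * m * p * p + m * m * m * p * p * s(s(m * m * q + m * m * q * q + m * q * q + s(q, p, q), m + p + p * p + q + q + q + q, m + m * p * q + p + q + q + s(q, m, p)), s(s(s(q, p, p), m * q * q, m * m * p * q), s(m + p + p + q, s(q, p, m), m + m + m + q), m + p * q + q + q + s(m, p, p)), q) + m * m * m * p
Order the arguments:  m * m * m * p + m * m * m * p * p * s(s(m * m * q + m * m * q * q + m * q * q + s(q, p, q), m + p + p * p + q + q + q + q, m + m * p * q + p + q + q + s(q, m, p)), s(s(s(q, p, p), m * q * q, m * m * p * q), s(m + p + p + q, s(q, p, m), m + m + m + q), m + p * q + q + q + s(m, p, p)), q) + m * m * p * p

Answer: m * m * m * p + m * m * m * p * p * s(s(m * m * q + m * m * q * q + m * q * q + s(q, p, q), m + p + p * p + q + q + q + q, m + m * p * q + p + q + q + s(q, m, p)), s(s(s(q, p, p), m * q * q, m * m * p * q), s(m + p + p + q, s(q, p, m), m + m + m + q), m + p * q + q + q + s(m, p, p)), q) + m * m * p * p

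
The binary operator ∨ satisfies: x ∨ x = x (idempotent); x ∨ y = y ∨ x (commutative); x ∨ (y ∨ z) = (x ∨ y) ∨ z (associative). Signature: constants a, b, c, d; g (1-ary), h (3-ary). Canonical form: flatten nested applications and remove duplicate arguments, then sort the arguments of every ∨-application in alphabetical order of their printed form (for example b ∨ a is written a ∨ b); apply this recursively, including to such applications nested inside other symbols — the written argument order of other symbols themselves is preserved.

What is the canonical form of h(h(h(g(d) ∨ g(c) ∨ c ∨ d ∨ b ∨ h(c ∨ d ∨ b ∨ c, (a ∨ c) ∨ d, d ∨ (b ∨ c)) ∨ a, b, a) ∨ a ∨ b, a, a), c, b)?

Answer: h(h(a ∨ b ∨ h(a ∨ b ∨ c ∨ d ∨ g(c) ∨ g(d) ∨ h(b ∨ c ∨ d, a ∨ c ∨ d, b ∨ c ∨ d), b, a), a, a), c, b)

Derivation:
Work inside:  h(g(d) ∨ g(c) ∨ c ∨ d ∨ b ∨ h(c ∨ d ∨ b ∨ c, (a ∨ c) ∨ d, d ∨ (b ∨ c)) ∨ a, b, a) ∨ a ∨ b
Inside:  h(g(d) ∨ g(c) ∨ c ∨ d ∨ b ∨ h(c ∨ d ∨ b ∨ c, (a ∨ c) ∨ d, d ∨ (b ∨ c)) ∨ a, b, a)  →  h(a ∨ b ∨ c ∨ d ∨ g(c) ∨ g(d) ∨ h(b ∨ c ∨ d, a ∨ c ∨ d, b ∨ c ∨ d), b, a)
Order the arguments:  a ∨ b ∨ h(a ∨ b ∨ c ∨ d ∨ g(c) ∨ g(d) ∨ h(b ∨ c ∨ d, a ∨ c ∨ d, b ∨ c ∨ d), b, a)
Rebuild:  h(h(a ∨ b ∨ h(a ∨ b ∨ c ∨ d ∨ g(c) ∨ g(d) ∨ h(b ∨ c ∨ d, a ∨ c ∨ d, b ∨ c ∨ d), b, a), a, a), c, b)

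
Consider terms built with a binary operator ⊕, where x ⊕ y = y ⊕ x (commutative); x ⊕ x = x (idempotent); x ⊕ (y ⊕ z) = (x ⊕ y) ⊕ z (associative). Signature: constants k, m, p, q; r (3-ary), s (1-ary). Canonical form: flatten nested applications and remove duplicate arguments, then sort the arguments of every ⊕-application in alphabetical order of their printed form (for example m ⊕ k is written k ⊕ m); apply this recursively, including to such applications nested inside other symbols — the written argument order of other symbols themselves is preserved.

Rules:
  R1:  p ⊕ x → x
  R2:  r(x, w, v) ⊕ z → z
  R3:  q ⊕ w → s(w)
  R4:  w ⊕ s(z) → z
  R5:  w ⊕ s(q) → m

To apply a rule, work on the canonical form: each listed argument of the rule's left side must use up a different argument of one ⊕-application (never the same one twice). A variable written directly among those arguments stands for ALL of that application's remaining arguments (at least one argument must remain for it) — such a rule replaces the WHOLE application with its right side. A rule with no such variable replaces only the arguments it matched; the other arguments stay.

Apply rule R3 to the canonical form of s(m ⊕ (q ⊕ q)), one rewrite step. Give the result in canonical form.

Canonical form:  s(m ⊕ q)
R3 matches:  uses q;  w := m
The variable takes the whole remainder — replace the entire application.
New term:  s(s(m))

Answer: s(s(m))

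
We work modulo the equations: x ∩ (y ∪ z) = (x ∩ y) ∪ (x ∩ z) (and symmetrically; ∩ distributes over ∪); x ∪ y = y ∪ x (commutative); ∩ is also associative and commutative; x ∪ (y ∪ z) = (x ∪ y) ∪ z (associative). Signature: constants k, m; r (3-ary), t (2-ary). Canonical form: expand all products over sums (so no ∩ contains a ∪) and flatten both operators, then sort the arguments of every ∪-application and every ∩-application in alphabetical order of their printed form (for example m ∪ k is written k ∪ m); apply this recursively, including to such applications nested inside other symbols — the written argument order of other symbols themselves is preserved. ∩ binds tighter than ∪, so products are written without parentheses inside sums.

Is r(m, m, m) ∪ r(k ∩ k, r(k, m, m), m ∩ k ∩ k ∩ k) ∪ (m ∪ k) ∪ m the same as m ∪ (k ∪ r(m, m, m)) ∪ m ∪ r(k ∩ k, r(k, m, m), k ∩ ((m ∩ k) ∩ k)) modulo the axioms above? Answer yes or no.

Answer: yes — both canonical forms are k ∪ m ∪ m ∪ r(k ∩ k, r(k, m, m), k ∩ k ∩ k ∩ m) ∪ r(m, m, m)

Derivation:
Left:  r(m, m, m) ∪ r(k ∩ k, r(k, m, m), m ∩ k ∩ k ∩ k) ∪ (m ∪ k) ∪ m
  Merge nested applications:  r(m, m, m) ∪ r(k ∩ k, r(k, m, m), k ∩ k ∩ k ∩ m) ∪ m ∪ k ∪ m
  Sort:  k ∪ m ∪ m ∪ r(k ∩ k, r(k, m, m), k ∩ k ∩ k ∩ m) ∪ r(m, m, m)
Right:  m ∪ (k ∪ r(m, m, m)) ∪ m ∪ r(k ∩ k, r(k, m, m), k ∩ ((m ∩ k) ∩ k))
  Flatten:  m ∪ k ∪ r(m, m, m) ∪ m ∪ r(k ∩ k, r(k, m, m), k ∩ k ∩ k ∩ m)
  Sort arguments:  k ∪ m ∪ m ∪ r(k ∩ k, r(k, m, m), k ∩ k ∩ k ∩ m) ∪ r(m, m, m)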